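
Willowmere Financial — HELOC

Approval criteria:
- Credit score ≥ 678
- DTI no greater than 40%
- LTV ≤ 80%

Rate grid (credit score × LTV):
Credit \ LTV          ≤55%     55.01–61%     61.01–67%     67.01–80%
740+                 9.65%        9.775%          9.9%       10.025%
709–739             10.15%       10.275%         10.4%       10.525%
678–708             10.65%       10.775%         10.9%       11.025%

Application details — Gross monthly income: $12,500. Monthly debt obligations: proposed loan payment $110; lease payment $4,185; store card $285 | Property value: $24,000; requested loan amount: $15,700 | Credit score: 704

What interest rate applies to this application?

Credit score 704 ≥ 678; Total monthly debts = (110 + 4,185 + 285) = 4,580. Debt-to-income = 4,580/12,500 = 36.6% — meets 40% limit
LTV = 15,700/24,000 = 65.4% ≤ 80%
Row: 704 falls in 678–708. Column: 65.4% falls in 61.01–67%. Rate = 10.9%.

10.9%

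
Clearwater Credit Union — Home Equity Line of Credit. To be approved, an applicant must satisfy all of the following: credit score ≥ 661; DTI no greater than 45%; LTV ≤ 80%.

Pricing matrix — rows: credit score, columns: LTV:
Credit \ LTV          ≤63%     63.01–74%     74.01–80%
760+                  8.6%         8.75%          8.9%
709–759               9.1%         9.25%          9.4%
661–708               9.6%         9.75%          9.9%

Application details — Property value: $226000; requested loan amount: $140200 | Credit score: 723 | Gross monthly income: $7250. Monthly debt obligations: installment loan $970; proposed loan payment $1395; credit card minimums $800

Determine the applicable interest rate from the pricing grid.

9.1%

Credit score 723 ≥ 661; Total monthly debts = (970 + 1,395 + 800) = 3,165. DTI: 3,165 ÷ 7,250 = 43.7%, within the 45% cap
LTV = 140,200/226,000 = 62% ≤ 80%
Score 723 is in the 709–759 band; LTV 62% is in the ≤63% band → 9.1%.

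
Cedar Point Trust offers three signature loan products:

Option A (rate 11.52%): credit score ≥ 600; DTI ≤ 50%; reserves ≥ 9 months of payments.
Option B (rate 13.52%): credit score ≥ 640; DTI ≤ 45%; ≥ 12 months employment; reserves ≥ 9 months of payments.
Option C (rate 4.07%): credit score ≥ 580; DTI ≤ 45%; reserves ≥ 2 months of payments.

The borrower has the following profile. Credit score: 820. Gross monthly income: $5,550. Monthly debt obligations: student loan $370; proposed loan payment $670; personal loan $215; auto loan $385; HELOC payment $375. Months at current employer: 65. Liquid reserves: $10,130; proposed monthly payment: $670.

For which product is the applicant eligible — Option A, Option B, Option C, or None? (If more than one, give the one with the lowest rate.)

Option C

Total debts = (370 + 670 + 215 + 385 + 375) = 2,015; DTI = 2,015/5,550 = 36.3%.
Reserves = 10,130/670 = 15.1 months.
Option A: score 820 ≥ 600; DTI 36.3% ≤ 50%; reserves 15.1 ≥ 9 mo → qualifies.
Option B: score 820 ≥ 640; DTI 36.3% ≤ 45%; employment 65 ≥ 12 mo; reserves 15.1 ≥ 9 mo → qualifies.
Option C: score 820 ≥ 580; DTI 36.3% ≤ 45%; reserves 15.1 ≥ 2 mo → qualifies.
Qualifying: Option A, Option B, Option C. Lowest rate is 4.07% → Option C.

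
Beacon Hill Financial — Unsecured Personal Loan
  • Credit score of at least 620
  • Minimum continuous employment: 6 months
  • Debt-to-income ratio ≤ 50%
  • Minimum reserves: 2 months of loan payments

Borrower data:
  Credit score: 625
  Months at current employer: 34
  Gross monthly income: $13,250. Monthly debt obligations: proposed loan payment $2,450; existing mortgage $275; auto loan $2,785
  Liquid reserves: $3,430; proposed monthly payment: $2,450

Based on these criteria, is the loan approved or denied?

Denied

Credit score 625 ≥ 620 (meets)
Employment 34 ≥ 6 months
Total monthly debts = (2,450 + 275 + 2,785) = 5,510. DTI: 5,510 ÷ 13,250 = 41.6%, within the 50% cap
Reserves: 3,430 ÷ 2,450 = 1.4 months (below 2-month minimum)
Fails on reserves.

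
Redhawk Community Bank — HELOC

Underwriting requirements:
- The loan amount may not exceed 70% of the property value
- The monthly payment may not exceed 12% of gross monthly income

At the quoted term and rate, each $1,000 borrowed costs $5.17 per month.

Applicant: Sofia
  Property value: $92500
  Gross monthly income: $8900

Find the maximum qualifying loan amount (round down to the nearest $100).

$64,700

Payment cap: 12% × $8,900 = $1,068/month.
At $5.17 per $1,000, that supports 1,068/5.17 × 1,000 ≈ $206,576 → $206,500.
LTV cap: 70% × $92,500 = $64,750 → $64,700.
Binding constraint: loan-to-value.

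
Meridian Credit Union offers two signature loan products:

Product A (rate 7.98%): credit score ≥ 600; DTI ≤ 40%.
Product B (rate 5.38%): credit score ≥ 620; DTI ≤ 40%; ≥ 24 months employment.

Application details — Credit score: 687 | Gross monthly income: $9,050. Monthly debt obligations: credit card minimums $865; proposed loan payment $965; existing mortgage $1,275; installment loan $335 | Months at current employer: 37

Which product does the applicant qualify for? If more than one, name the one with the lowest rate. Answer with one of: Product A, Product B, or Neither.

Product B

Total debts = (865 + 965 + 1,275 + 335) = 3,440; DTI = 3,440/9,050 = 38%.
Product A: score 687 ≥ 600; DTI 38% ≤ 40% → qualifies.
Product B: score 687 ≥ 620; DTI 38% ≤ 40%; employment 37 ≥ 24 mo → qualifies.
Qualifying: Product A, Product B. Lowest rate is 5.38% → Product B.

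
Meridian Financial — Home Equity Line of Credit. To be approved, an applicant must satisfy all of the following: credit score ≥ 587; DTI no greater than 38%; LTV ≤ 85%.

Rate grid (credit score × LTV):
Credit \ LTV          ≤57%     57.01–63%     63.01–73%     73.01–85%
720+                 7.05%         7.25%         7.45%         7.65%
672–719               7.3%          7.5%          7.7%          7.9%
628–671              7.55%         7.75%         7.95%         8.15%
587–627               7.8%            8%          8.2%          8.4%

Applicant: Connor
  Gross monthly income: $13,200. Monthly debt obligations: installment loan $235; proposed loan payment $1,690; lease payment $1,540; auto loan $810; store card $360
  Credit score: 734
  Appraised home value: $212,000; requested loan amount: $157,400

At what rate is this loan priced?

7.65%

Credit score 734 ≥ 587; Total monthly debts = (235 + 1,690 + 1,540 + 810 + 360) = 4,635. DTI: 4,635 ÷ 13,200 = 35.1%, within the 38% cap
LTV: 157,400 ÷ 212,000 = 74.2%, within 85% cap
Row: 734 falls in 720+. Column: 74.2% falls in 73.01–85%. Rate = 7.65%.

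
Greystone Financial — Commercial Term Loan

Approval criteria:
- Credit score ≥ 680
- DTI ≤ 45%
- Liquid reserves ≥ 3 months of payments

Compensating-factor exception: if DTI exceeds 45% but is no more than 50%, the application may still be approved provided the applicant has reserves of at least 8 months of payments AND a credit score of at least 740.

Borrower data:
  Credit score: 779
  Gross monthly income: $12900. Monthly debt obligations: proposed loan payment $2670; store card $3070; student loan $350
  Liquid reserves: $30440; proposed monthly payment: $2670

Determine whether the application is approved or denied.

Credit score 779 ≥ 680 (meets base)
Total debts = (2,670 + 3,070 + 350) = 6,090. DTI = 6,090/12,900 = 47.2% > 45% — standard DTI limit exceeded.
Reserves: 30,440 ÷ 2,670 = 11.4 months (meets 3-month minimum)
DTI 47.2% is within the 45%–50% exception band; checking compensating factors.
Reserves 11.4 ≥ 8 months; credit score 779 ≥ 740.
Both override conditions satisfied; DTI exception granted.

Approved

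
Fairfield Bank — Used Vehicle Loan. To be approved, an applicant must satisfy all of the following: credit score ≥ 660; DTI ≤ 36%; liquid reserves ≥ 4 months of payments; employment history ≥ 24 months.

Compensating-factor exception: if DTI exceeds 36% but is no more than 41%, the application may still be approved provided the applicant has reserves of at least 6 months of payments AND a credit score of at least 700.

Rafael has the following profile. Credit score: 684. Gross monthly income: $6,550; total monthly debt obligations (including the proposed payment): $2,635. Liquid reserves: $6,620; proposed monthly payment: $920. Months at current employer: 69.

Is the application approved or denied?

Credit score 684 ≥ 660 (meets base)
DTI: 2,635 ÷ 6,550 = 40.2%, over the 36% base limit.
Liquid reserves cover 6,620/920 = 7.2 months — ≥ 4 required
Employment 69 ≥ 24 months
40.2% falls in the override range (36%–41%), so the compensating-factor test applies.
Reserves 7.2 ≥ 6 months; credit score 684 < 700.
Compensating-factor requirement not fully met.

Denied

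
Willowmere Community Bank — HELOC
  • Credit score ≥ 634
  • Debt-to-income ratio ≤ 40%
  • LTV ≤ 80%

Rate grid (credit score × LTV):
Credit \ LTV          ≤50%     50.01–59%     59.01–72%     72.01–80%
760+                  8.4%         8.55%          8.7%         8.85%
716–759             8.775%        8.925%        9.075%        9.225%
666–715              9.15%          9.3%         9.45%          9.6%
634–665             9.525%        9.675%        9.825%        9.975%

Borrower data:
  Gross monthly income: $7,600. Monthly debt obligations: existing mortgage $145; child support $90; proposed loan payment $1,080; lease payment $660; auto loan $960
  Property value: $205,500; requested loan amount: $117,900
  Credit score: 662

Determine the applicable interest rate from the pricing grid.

Credit score 662 ≥ 634; Total monthly debts = (145 + 90 + 1,080 + 660 + 960) = 2,935. DTI = 2,935/7,600 = 38.6% ≤ 40%
Loan-to-value = 117,900/205,500 = 57.4% — pass (80% max)
Credit 662 → row 634–665; LTV 57.4% → column 50.01–59%. Grid cell → 9.675%.

9.675%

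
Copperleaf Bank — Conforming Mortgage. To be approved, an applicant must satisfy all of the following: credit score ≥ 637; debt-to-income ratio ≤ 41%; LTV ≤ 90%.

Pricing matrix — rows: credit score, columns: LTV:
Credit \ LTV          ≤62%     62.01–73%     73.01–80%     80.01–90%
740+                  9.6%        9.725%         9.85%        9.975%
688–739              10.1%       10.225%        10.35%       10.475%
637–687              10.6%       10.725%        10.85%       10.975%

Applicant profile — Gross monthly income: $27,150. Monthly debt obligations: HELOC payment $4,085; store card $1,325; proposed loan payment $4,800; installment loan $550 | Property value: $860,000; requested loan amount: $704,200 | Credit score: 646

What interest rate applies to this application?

Credit score 646 ≥ 637; Total monthly debts = (4,085 + 1,325 + 4,800 + 550) = 10,760. DTI: 10,760 ÷ 27,150 = 39.6%, within the 41% cap
LTV = 704,200/860,000 = 81.9% ≤ 90%
Row: 646 falls in 637–687. Column: 81.9% falls in 80.01–90%. Rate = 10.975%.

10.975%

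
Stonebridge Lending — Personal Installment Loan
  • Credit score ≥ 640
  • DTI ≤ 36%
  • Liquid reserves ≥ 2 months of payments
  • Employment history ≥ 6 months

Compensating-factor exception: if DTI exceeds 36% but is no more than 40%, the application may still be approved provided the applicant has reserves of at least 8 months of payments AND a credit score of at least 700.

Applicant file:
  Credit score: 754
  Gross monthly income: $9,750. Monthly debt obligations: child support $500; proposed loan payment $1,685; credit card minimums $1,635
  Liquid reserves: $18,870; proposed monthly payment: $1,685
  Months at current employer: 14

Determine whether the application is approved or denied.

Credit score 754 ≥ 640 (meets base)
Total debts = (500 + 1,685 + 1,635) = 3,820. DTI = 3,820/9,750 = 39.2% > 36% — standard DTI limit exceeded.
Reserves: 18,870 ÷ 1,685 = 11.2 months (meets 2-month minimum)
Employment 14 ≥ 6 months
DTI 39.2% is within the 36%–40% exception band; checking compensating factors.
Reserves 11.2 ≥ 8 months; credit score 754 ≥ 700.
Both override conditions satisfied; DTI exception granted.

Approved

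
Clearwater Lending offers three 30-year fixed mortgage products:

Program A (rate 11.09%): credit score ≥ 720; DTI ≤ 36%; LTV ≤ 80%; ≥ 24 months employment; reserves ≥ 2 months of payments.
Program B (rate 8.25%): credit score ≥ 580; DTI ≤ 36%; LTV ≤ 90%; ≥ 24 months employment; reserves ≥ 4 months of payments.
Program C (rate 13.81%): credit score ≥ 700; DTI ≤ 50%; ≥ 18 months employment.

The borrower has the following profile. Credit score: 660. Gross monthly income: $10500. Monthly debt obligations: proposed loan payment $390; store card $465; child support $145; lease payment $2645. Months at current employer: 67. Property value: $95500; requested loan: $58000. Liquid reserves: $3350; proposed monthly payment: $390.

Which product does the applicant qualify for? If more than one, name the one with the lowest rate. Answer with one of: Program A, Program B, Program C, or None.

Program B

Total debts = (390 + 465 + 145 + 2,645) = 3,645; DTI = 3,645/10,500 = 34.7%.
LTV = 58,000/95,500 = 60.7%.
Reserves = 3,350/390 = 8.6 months.
Program A: score 660 < 720; DTI 34.7% ≤ 36%; LTV 60.7% ≤ 80%; employment 67 ≥ 24 mo; reserves 8.6 ≥ 2 mo → does not qualify.
Program B: score 660 ≥ 580; DTI 34.7% ≤ 36%; LTV 60.7% ≤ 90%; employment 67 ≥ 24 mo; reserves 8.6 ≥ 4 mo → qualifies.
Program C: score 660 < 700; DTI 34.7% ≤ 50%; employment 67 ≥ 18 mo → does not qualify.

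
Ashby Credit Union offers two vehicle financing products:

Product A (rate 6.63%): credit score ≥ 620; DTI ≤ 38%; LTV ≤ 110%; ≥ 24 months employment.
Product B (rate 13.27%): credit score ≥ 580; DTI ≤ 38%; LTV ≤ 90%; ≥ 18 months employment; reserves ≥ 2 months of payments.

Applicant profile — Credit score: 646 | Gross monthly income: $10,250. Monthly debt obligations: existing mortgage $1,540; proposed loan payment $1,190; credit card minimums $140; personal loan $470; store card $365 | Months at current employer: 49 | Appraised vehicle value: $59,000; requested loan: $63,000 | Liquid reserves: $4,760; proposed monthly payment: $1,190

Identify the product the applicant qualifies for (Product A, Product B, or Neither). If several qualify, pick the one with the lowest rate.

Total debts = (1,540 + 1,190 + 140 + 470 + 365) = 3,705; DTI = 3,705/10,250 = 36.1%.
LTV = 63,000/59,000 = 106.8%.
Reserves = 4,760/1,190 = 4.0 months.
Product A: score 646 ≥ 620; DTI 36.1% ≤ 38%; LTV 106.8% ≤ 110%; employment 49 ≥ 24 mo → qualifies.
Product B: score 646 ≥ 580; DTI 36.1% ≤ 38%; LTV 106.8% > 90%; employment 49 ≥ 18 mo; reserves 4.0 ≥ 2 mo → does not qualify.

Product A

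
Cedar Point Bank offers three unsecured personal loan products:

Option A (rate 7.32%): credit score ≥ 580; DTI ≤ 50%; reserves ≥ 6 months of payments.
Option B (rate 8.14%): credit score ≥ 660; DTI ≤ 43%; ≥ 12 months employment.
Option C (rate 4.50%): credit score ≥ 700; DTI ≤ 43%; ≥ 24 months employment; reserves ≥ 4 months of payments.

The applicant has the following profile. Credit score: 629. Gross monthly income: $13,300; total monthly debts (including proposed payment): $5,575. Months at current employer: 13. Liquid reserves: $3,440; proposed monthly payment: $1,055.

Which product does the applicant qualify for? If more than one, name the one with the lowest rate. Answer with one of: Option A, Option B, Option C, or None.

None

DTI = 5,575/13,300 = 41.9%.
Reserves = 3,440/1,055 = 3.3 months.
Option A: score 629 ≥ 580; DTI 41.9% ≤ 50%; reserves 3.3 < 6 mo → does not qualify.
Option B: score 629 < 660; DTI 41.9% ≤ 43%; employment 13 ≥ 12 mo → does not qualify.
Option C: score 629 < 700; DTI 41.9% ≤ 43%; employment 13 < 24 mo; reserves 3.3 < 4 mo → does not qualify.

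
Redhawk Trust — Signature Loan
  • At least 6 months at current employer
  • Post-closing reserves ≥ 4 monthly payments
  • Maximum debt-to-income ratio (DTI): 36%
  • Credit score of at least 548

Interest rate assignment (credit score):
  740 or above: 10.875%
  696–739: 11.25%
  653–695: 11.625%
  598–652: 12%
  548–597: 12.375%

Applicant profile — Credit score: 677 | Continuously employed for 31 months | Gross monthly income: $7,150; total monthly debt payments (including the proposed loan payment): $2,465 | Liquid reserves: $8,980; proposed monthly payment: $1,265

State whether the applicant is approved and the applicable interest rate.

Approved at 11.625%

Credit score 677 ≥ 548 (meets minimum)
Employment 31 ≥ 6 months
Debt-to-income = 2,465/7,150 = 34.5% — meets 36% limit
Liquid reserves cover 8,980/1,265 = 7.1 months — ≥ 4 required
All requirements met. Score 677 falls in the 653–695 tier → 11.625%.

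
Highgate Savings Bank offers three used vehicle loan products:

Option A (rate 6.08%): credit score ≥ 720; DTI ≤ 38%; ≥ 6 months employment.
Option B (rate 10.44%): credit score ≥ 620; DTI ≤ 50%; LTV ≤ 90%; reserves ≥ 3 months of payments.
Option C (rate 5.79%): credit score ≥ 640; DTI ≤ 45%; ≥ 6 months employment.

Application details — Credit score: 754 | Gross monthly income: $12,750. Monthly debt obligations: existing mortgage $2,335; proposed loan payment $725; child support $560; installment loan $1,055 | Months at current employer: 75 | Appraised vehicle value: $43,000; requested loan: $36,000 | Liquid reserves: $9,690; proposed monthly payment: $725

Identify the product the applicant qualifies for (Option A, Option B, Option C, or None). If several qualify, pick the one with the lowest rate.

Total debts = (2,335 + 725 + 560 + 1,055) = 4,675; DTI = 4,675/12,750 = 36.7%.
LTV = 36,000/43,000 = 83.7%.
Reserves = 9,690/725 = 13.4 months.
Option A: score 754 ≥ 720; DTI 36.7% ≤ 38%; employment 75 ≥ 6 mo → qualifies.
Option B: score 754 ≥ 620; DTI 36.7% ≤ 50%; LTV 83.7% ≤ 90%; reserves 13.4 ≥ 3 mo → qualifies.
Option C: score 754 ≥ 640; DTI 36.7% ≤ 45%; employment 75 ≥ 6 mo → qualifies.
Qualifying: Option A, Option B, Option C. Lowest rate is 5.79% → Option C.

Option C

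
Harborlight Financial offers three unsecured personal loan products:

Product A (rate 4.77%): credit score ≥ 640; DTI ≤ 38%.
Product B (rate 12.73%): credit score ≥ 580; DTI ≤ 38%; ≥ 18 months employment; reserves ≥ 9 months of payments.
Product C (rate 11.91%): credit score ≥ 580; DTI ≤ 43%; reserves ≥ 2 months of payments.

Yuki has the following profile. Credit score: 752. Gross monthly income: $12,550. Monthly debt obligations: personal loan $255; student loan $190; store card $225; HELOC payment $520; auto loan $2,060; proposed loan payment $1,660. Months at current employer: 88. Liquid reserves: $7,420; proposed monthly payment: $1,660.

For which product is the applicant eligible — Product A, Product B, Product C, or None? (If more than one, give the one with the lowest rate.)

Total debts = (255 + 190 + 225 + 520 + 2,060 + 1,660) = 4,910; DTI = 4,910/12,550 = 39.1%.
Reserves = 7,420/1,660 = 4.5 months.
Product A: score 752 ≥ 640; DTI 39.1% > 38% → does not qualify.
Product B: score 752 ≥ 580; DTI 39.1% > 38%; employment 88 ≥ 18 mo; reserves 4.5 < 9 mo → does not qualify.
Product C: score 752 ≥ 580; DTI 39.1% ≤ 43%; reserves 4.5 ≥ 2 mo → qualifies.

Product C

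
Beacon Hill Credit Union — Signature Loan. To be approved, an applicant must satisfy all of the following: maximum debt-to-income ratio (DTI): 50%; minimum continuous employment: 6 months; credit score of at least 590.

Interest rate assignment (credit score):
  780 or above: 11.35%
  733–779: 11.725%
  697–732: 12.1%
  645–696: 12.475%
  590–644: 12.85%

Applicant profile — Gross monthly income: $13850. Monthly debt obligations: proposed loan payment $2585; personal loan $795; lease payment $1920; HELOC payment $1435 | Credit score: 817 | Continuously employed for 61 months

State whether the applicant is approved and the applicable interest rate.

Approved at 11.35%

Credit score 817 ≥ 590 (meets minimum)
Total monthly debts = (2,585 + 795 + 1,920 + 1,435) = 6,735. Debt-to-income = 6,735/13,850 = 48.6% — meets 50% limit
Employment 61 ≥ 6 months
All requirements met. Score 817 falls in the 780 or above tier → 11.35%.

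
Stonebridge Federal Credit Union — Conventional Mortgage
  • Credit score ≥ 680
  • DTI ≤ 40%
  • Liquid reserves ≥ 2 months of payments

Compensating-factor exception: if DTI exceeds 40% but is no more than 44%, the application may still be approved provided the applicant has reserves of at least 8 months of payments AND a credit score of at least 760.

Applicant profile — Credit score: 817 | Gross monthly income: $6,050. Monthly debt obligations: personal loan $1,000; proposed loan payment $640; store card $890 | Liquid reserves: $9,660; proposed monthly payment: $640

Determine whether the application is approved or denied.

Credit score 817 ≥ 680 (meets base)
Total debts = (1,000 + 640 + 890) = 2,530. DTI: 2,530 ÷ 6,050 = 41.8%, over the 40% base limit.
Reserves = 9,660/640 = 15.1 months ≥ 2
DTI 41.8% is within the 40%–44% exception band; checking compensating factors.
Reserves 15.1 ≥ 8 months; credit score 817 ≥ 760.
Both override conditions satisfied; DTI exception granted.

Approved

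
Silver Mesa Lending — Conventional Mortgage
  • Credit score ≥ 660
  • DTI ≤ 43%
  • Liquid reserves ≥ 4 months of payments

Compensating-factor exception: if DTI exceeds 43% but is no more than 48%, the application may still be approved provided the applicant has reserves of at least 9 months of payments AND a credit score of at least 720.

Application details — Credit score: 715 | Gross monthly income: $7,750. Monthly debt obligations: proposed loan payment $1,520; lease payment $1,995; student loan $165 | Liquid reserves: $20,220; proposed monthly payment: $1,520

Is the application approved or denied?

Credit score 715 ≥ 660 (meets base)
Total debts = (1,520 + 1,995 + 165) = 3,680. DTI = 3,680/7,750 = 47.5% > 43% — standard DTI limit exceeded.
Reserves: 20,220 ÷ 1,520 = 13.3 months (meets 4-month minimum)
DTI 47.5% is within the 43%–48% exception band; checking compensating factors.
Reserves 13.3 ≥ 9 months; credit score 715 < 720.
Compensating-factor requirement not fully met.

Denied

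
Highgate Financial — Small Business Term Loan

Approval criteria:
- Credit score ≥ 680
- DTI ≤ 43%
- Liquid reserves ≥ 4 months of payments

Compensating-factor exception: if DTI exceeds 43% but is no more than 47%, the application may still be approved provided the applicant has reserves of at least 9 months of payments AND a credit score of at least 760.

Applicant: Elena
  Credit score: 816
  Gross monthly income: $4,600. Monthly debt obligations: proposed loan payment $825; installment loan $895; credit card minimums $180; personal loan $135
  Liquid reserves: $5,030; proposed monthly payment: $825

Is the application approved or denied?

Credit score 816 ≥ 680 (meets base)
Total debts = (825 + 895 + 180 + 135) = 2,035. DTI = 2,035/4,600 = 44.2% > 43% — standard DTI limit exceeded.
Reserves = 5,030/825 = 6.1 months ≥ 4
DTI 44.2% is within the 43%–47% exception band; checking compensating factors.
Reserves 6.1 < 9 months; credit score 816 ≥ 760.
Compensating-factor requirement not fully met.

Denied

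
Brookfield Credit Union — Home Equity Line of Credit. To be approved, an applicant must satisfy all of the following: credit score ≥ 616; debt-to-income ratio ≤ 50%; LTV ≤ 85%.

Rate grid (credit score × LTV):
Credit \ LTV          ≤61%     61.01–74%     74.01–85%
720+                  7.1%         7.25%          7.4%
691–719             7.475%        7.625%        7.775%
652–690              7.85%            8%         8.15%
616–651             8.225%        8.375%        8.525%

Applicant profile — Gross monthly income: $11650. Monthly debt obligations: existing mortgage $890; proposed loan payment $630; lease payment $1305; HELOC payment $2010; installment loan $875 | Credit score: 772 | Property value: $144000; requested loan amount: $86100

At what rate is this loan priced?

7.1%

Credit score 772 ≥ 616; Total monthly debts = (890 + 630 + 1,305 + 2,010 + 875) = 5,710. Debt-to-income = 5,710/11,650 = 49% — meets 50% limit
Loan-to-value = 86,100/144,000 = 59.8% — pass (85% max)
Score 772 is in the 720+ band; LTV 59.8% is in the ≤61% band → 7.1%.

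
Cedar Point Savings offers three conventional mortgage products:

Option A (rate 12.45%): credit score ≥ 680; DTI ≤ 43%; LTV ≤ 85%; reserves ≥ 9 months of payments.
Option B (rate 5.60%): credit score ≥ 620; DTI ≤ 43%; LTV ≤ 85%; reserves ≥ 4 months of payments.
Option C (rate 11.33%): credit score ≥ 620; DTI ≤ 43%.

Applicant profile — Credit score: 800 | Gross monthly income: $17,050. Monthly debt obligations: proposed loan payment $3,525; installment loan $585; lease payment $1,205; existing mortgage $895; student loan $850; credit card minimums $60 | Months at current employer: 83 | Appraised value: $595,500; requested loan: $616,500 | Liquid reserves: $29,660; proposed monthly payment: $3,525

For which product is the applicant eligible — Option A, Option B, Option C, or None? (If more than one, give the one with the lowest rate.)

Option C

Total debts = (3,525 + 585 + 1,205 + 895 + 850 + 60) = 7,120; DTI = 7,120/17,050 = 41.8%.
LTV = 616,500/595,500 = 103.5%.
Reserves = 29,660/3,525 = 8.4 months.
Option A: score 800 ≥ 680; DTI 41.8% ≤ 43%; LTV 103.5% > 85%; reserves 8.4 < 9 mo → does not qualify.
Option B: score 800 ≥ 620; DTI 41.8% ≤ 43%; LTV 103.5% > 85%; reserves 8.4 ≥ 4 mo → does not qualify.
Option C: score 800 ≥ 620; DTI 41.8% ≤ 43% → qualifies.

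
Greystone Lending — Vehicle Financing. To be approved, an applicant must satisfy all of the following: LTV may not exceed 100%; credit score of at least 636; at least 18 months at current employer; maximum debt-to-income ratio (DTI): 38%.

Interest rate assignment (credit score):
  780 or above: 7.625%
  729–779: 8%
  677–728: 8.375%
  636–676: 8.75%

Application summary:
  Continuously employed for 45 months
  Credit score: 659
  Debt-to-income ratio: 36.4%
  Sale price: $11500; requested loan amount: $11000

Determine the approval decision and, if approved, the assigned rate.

Credit score 659 ≥ 636 (meets minimum)
DTI 36.4% is within the 38% limit
Employment 45 ≥ 18 months
Loan-to-value = 11,000/11,500 = 95.7% — pass (100% max)
All requirements met. Score 659 falls in the 636–676 tier → 8.75%.

Approved at 8.75%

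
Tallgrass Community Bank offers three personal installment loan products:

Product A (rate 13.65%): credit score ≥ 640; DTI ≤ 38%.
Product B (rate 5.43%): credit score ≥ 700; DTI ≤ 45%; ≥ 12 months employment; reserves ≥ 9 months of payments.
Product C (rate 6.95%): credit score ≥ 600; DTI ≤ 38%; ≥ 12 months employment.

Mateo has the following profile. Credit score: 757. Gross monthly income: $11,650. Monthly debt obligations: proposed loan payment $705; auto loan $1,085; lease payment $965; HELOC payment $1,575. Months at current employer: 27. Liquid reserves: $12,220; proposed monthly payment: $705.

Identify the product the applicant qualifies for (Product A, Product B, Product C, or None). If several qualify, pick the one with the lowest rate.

Total debts = (705 + 1,085 + 965 + 1,575) = 4,330; DTI = 4,330/11,650 = 37.2%.
Reserves = 12,220/705 = 17.3 months.
Product A: score 757 ≥ 640; DTI 37.2% ≤ 38% → qualifies.
Product B: score 757 ≥ 700; DTI 37.2% ≤ 45%; employment 27 ≥ 12 mo; reserves 17.3 ≥ 9 mo → qualifies.
Product C: score 757 ≥ 600; DTI 37.2% ≤ 38%; employment 27 ≥ 12 mo → qualifies.
Qualifying: Product A, Product B, Product C. Lowest rate is 5.43% → Product B.

Product B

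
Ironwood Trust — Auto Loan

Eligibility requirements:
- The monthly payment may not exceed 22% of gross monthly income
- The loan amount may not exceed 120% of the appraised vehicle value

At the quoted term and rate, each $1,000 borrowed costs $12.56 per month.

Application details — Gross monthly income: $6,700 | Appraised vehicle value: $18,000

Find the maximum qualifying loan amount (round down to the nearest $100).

Payment cap: 22% × $6,700 = $1,474/month.
At $12.56 per $1,000, that supports 1,474/12.56 × 1,000 ≈ $117,356 → $117,300.
LTV cap: 120% × $18,000 = $21,600 → $21,600.
Binding constraint: loan-to-value.

$21,600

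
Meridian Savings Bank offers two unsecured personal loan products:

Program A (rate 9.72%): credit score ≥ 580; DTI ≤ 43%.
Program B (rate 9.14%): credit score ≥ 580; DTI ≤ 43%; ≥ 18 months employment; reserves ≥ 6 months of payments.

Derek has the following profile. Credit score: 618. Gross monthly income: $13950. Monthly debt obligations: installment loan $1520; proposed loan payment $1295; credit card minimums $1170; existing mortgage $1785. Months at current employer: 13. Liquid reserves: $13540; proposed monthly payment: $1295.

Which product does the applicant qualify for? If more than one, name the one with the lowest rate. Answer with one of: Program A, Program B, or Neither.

Total debts = (1,520 + 1,295 + 1,170 + 1,785) = 5,770; DTI = 5,770/13,950 = 41.4%.
Reserves = 13,540/1,295 = 10.5 months.
Program A: score 618 ≥ 580; DTI 41.4% ≤ 43% → qualifies.
Program B: score 618 ≥ 580; DTI 41.4% ≤ 43%; employment 13 < 18 mo; reserves 10.5 ≥ 6 mo → does not qualify.

Program A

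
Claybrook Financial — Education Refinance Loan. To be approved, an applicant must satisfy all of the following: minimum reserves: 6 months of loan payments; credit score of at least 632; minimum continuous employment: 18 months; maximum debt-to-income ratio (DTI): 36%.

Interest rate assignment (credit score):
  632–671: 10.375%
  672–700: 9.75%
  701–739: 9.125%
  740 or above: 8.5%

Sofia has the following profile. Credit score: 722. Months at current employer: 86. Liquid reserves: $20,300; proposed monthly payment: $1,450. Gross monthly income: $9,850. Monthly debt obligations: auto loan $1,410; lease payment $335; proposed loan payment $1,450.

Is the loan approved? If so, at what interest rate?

Approved at 9.125%

Credit score 722 ≥ 632 (meets minimum)
Total monthly debts = (1,410 + 335 + 1,450) = 3,195. DTI: 3,195 ÷ 9,850 = 32.4%, within the 36% cap
Employment 86 ≥ 18 months
Reserves = 20,300/1,450 = 14.0 months ≥ 6
All requirements met. Score 722 falls in the 701–739 tier → 9.125%.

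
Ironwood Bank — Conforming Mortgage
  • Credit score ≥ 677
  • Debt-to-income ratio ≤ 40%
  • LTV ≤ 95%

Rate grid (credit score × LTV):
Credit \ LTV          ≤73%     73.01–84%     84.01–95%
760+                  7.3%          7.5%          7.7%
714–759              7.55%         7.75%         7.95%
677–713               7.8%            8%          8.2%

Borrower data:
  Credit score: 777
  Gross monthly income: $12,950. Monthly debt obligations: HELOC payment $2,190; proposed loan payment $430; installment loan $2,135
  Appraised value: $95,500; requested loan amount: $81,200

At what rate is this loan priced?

7.7%

Credit score 777 ≥ 677; Total monthly debts = (2,190 + 430 + 2,135) = 4,755. DTI: 4,755 ÷ 12,950 = 36.7%, within the 40% cap
LTV = 81,200/95,500 = 85% ≤ 95%
Credit 777 → row 760+; LTV 85% → column 84.01–95%. Grid cell → 7.7%.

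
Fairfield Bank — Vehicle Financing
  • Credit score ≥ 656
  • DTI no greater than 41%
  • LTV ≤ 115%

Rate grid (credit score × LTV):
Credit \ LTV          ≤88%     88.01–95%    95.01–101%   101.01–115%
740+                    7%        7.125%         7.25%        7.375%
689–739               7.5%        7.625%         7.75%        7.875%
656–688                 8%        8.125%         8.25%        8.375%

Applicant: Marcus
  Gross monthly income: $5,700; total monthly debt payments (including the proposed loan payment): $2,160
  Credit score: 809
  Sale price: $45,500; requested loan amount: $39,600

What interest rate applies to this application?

7%

Credit score 809 ≥ 656; Debt-to-income = 2,160/5,700 = 37.9% — meets 41% limit
LTV = 39,600/45,500 = 87% ≤ 115%
Score 809 is in the 740+ band; LTV 87% is in the ≤88% band → 7%.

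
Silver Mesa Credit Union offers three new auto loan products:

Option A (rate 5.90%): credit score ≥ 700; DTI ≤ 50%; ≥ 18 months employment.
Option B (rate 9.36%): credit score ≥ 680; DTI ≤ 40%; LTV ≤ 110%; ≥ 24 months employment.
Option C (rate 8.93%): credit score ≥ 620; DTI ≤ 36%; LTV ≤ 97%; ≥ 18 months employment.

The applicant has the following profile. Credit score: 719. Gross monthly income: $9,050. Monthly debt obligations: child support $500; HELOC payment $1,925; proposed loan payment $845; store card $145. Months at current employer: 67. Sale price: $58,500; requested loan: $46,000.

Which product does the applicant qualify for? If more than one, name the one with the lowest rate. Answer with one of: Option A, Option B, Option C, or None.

Option A

Total debts = (500 + 1,925 + 845 + 145) = 3,415; DTI = 3,415/9,050 = 37.7%.
LTV = 46,000/58,500 = 78.6%.
Option A: score 719 ≥ 700; DTI 37.7% ≤ 50%; employment 67 ≥ 18 mo → qualifies.
Option B: score 719 ≥ 680; DTI 37.7% ≤ 40%; LTV 78.6% ≤ 110%; employment 67 ≥ 24 mo → qualifies.
Option C: score 719 ≥ 620; DTI 37.7% > 36%; LTV 78.6% ≤ 97%; employment 67 ≥ 18 mo → does not qualify.
Qualifying: Option A, Option B. Lowest rate is 5.90% → Option A.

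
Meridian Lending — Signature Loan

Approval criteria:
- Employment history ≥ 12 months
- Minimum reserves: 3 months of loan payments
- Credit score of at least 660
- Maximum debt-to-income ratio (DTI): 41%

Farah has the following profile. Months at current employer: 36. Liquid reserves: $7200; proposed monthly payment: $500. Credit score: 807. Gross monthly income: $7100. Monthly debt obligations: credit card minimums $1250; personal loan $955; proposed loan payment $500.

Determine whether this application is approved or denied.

Employment 36 ≥ 12 months
Liquid reserves cover 7,200/500 = 14.4 months — ≥ 3 required
Credit score 807 ≥ 660 (meets)
Total monthly debts = (1,250 + 955 + 500) = 2,705. DTI = 2,705/7,100 = 38.1% ≤ 41%
All criteria satisfied.

Approved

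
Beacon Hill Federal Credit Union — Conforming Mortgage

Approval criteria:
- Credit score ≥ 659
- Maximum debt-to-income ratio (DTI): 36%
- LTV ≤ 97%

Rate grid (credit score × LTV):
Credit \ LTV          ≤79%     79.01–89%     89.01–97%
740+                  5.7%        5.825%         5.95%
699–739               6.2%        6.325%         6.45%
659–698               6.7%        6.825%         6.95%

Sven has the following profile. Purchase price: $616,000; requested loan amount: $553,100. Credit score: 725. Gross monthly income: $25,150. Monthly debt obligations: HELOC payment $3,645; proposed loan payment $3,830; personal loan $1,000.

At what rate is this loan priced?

6.45%

Credit score 725 ≥ 659; Total monthly debts = (3,645 + 3,830 + 1,000) = 8,475. DTI = 8,475/25,150 = 33.7% ≤ 36%
LTV = 553,100/616,000 = 89.8% ≤ 97%
Credit 725 → row 699–739; LTV 89.8% → column 89.01–97%. Grid cell → 6.45%.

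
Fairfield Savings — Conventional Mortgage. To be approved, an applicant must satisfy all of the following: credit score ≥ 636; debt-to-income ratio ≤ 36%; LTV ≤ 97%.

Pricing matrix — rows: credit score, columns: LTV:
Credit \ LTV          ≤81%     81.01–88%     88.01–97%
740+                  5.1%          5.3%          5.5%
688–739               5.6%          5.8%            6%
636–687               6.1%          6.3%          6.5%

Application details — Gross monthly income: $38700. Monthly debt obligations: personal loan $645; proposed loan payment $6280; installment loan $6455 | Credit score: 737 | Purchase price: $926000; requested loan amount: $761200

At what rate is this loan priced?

5.8%

Credit score 737 ≥ 636; Total monthly debts = (645 + 6,280 + 6,455) = 13,380. DTI: 13,380 ÷ 38,700 = 34.6%, within the 36% cap
LTV = 761,200/926,000 = 82.2% ≤ 97%
Row: 737 falls in 688–739. Column: 82.2% falls in 81.01–88%. Rate = 5.8%.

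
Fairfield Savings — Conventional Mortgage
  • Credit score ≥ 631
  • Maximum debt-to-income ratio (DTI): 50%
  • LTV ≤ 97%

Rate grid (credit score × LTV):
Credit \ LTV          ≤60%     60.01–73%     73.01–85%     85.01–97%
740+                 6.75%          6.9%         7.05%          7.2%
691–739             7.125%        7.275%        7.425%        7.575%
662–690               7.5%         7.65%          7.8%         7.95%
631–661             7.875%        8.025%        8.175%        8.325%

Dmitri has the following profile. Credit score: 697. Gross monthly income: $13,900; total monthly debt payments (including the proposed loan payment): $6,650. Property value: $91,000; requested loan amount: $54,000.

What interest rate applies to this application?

Credit score 697 ≥ 631; DTI: 6,650 ÷ 13,900 = 47.8%, within the 50% cap
Loan-to-value = 54,000/91,000 = 59.3% — pass (97% max)
Row: 697 falls in 691–739. Column: 59.3% falls in ≤60%. Rate = 7.125%.

7.125%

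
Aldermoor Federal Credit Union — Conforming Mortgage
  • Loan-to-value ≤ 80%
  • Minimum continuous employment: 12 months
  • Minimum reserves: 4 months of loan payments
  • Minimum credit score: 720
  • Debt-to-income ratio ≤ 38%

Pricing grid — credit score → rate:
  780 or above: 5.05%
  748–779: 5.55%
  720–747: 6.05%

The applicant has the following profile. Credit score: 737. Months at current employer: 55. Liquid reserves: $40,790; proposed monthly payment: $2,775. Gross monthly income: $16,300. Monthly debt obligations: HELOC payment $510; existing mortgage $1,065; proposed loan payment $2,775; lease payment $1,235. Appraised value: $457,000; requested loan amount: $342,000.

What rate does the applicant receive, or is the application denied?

Approved at 6.05%

Credit score 737 ≥ 720 (meets minimum)
Total monthly debts = (510 + 1,065 + 2,775 + 1,235) = 5,585. DTI: 5,585 ÷ 16,300 = 34.3%, within the 38% cap
LTV = 342,000/457,000 = 74.8% ≤ 80%
Employment 55 ≥ 12 months
Reserves = 40,790/2,775 = 14.7 months ≥ 4
All requirements met. Score 737 falls in the 720–747 tier → 6.05%.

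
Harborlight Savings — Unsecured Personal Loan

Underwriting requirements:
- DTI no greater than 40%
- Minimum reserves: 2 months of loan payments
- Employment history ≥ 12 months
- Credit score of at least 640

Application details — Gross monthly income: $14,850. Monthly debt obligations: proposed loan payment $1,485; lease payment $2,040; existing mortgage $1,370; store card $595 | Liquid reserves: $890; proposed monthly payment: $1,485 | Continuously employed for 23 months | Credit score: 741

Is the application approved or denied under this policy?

Total monthly debts = (1,485 + 2,040 + 1,370 + 595) = 5,490. Debt-to-income = 5,490/14,850 = 37% — meets 40% limit
Liquid reserves cover 890/1,485 = 0.6 months — < 2 required
Employment 23 ≥ 12 months
Credit score 741 ≥ 640 (meets)
Fails on reserves.

Denied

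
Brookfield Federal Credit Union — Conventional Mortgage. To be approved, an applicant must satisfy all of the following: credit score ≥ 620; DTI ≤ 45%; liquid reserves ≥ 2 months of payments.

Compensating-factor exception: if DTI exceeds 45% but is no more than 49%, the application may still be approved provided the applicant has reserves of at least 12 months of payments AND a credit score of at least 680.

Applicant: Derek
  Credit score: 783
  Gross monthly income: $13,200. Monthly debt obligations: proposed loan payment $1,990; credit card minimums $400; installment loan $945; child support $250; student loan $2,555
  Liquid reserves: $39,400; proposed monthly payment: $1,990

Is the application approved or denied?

Approved

Credit score 783 ≥ 620 (meets base)
Total debts = (1,990 + 400 + 945 + 250 + 2,555) = 6,140. DTI: 6,140 ÷ 13,200 = 46.5%, over the 45% base limit.
Reserves: 39,400 ÷ 1,990 = 19.8 months (meets 2-month minimum)
46.5% falls in the override range (45%–49%), so the compensating-factor test applies.
Reserves 19.8 ≥ 12 months; credit score 783 ≥ 680.
Both compensating conditions met → exception applies.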